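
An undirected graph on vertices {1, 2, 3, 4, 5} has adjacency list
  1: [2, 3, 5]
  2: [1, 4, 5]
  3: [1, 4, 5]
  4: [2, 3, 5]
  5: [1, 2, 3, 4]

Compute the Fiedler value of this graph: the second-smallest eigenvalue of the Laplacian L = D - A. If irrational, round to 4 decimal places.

3

Each diagonal entry of L is the vertex degree and each off-diagonal entry is -1 where an edge is present, 0 otherwise; in the order [1, 2, 3, 4, 5] the diagonal is [3, 3, 3, 3, 4]. The smallest Laplacian eigenvalue is always 0. The next one, lambda_2 = 3, measures how hard the graph is to disconnect: larger values mean better connectivity.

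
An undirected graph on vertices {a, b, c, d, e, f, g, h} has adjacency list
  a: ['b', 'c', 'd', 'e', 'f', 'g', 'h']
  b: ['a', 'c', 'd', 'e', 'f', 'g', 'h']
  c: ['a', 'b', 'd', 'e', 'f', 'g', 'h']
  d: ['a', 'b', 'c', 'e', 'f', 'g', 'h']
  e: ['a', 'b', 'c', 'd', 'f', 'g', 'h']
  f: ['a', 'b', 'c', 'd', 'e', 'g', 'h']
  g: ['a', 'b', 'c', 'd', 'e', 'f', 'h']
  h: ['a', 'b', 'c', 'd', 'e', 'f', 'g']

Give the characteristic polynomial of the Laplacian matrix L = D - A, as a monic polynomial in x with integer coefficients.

With the vertex order [a, b, c, d, e, f, g, h], the degrees are [7, 7, 7, 7, 7, 7, 7, 7], giving D = diag(7, 7, 7, 7, 7, 7, 7, 7) and L = D - A. Computing det(xI - L) by cofactor expansion (or equivalently via sum-over-permutations) gives x^8 - 56x^7 + 1344x^6 - 17920x^5 + 143360x^4 - 688128x^3 + 1835008x^2 - 2097152x. Since p(0) = det(-L) = 0, x divides p(x). The largest eigenvalue, 8, is at most the vertex count 8.

x^8 - 56x^7 + 1344x^6 - 17920x^5 + 143360x^4 - 688128x^3 + 1835008x^2 - 2097152x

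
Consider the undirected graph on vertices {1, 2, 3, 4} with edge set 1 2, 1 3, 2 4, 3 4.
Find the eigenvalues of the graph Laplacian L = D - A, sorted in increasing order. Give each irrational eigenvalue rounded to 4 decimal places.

[0, 2, 2, 4]

With the vertex order [1, 2, 3, 4], the degrees are [2, 2, 2, 2], giving D = diag(2, 2, 2, 2) and L = D - A. The multiplicity of 0 as a Laplacian eigenvalue equals the number of connected components. There is one zero in the spectrum, matching the 1 component.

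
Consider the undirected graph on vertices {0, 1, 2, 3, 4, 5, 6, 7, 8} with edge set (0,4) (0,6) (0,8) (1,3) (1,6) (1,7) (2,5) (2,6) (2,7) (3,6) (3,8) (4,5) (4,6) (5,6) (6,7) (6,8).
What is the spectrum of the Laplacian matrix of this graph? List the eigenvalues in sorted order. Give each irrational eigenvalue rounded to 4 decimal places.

[0, 1.5858, 1.5858, 3, 3, 4.4142, 4.4142, 5, 9]

With the vertex order [0, 1, 2, 3, 4, 5, 6, 7, 8], the degrees are [3, 3, 3, 3, 3, 3, 8, 3, 3], giving D = diag(3, 3, 3, 3, 3, 3, 8, 3, 3) and L = D - A. Diagonalising L (or applying a numerical eigensolver to the 9x9 matrix) gives the spectrum above. The single zero eigenvalue shows the graph is connected. By the matrix-tree theorem the graph has (1/9) * product of the nonzero eigenvalues = 2205 spanning trees.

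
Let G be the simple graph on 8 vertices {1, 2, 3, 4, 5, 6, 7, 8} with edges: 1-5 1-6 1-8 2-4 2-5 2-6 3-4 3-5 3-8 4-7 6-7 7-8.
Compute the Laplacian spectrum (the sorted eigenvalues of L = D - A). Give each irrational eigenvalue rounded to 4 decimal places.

With the vertex order [1, 2, 3, 4, 5, 6, 7, 8], the degrees are [3, 3, 3, 3, 3, 3, 3, 3], giving D = diag(3, 3, 3, 3, 3, 3, 3, 3) and L = D - A. L is symmetric positive semidefinite, so every eigenvalue is real and nonnegative. The single zero eigenvalue shows the graph is connected. There is one zero in the spectrum, matching the 1 component.

[0, 2, 2, 2, 4, 4, 4, 6]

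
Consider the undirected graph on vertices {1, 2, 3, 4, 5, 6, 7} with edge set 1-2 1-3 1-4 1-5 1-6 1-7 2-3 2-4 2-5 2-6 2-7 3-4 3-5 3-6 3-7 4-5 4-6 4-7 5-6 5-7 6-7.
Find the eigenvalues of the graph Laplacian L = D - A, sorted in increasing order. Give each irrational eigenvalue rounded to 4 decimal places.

[0, 7, 7, 7, 7, 7, 7]

With the vertex order [1, 2, 3, 4, 5, 6, 7], the degrees are [6, 6, 6, 6, 6, 6, 6], giving D = diag(6, 6, 6, 6, 6, 6, 6) and L = D - A. L is symmetric positive semidefinite, so every eigenvalue is real and nonnegative. The single zero eigenvalue shows the graph is connected.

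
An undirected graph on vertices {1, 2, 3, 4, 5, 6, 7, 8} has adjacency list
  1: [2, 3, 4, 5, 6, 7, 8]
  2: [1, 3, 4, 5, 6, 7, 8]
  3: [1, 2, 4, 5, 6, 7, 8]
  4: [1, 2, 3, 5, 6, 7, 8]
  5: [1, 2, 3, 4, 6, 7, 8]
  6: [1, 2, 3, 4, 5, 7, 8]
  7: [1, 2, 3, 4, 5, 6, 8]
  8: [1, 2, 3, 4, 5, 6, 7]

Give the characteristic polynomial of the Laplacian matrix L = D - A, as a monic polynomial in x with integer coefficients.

x^8 - 56x^7 + 1344x^6 - 17920x^5 + 143360x^4 - 688128x^3 + 1835008x^2 - 2097152x

Each diagonal entry of L is the vertex degree and each off-diagonal entry is -1 where an edge is present, 0 otherwise; in the order [1, 2, 3, 4, 5, 6, 7, 8] the diagonal is [7, 7, 7, 7, 7, 7, 7, 7]. Computing det(xI - L) by cofactor expansion (or equivalently via sum-over-permutations) gives x^8 - 56x^7 + 1344x^6 - 17920x^5 + 143360x^4 - 688128x^3 + 1835008x^2 - 2097152x. Since p(0) = det(-L) = 0, x divides p(x). By the matrix-tree theorem the graph has (1/8) * product of the nonzero eigenvalues = 262144 spanning trees.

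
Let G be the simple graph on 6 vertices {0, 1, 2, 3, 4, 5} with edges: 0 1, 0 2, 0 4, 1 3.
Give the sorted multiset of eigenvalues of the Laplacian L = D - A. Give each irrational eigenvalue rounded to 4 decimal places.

Reading degrees in the order [0, 1, 2, 3, 4, 5] gives [3, 2, 1, 1, 1, 0]; set D = diag(3, 2, 1, 1, 1, 0) and form L = D - A. The multiplicity of 0 as a Laplacian eigenvalue equals the number of connected components. The 2 zero eigenvalues correspond to the 2 connected components. The eigenvalues sum to 8, which equals trace(L) = 2|E|.

[0, 0, 0.5188, 1, 2.3111, 4.1701]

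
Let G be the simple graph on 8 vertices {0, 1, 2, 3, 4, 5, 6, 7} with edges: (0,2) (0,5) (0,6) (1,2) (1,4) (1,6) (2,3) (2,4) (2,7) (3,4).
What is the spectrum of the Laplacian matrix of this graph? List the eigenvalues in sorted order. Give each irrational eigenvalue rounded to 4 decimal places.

Reading degrees in the order [0, 1, 2, 3, 4, 5, 6, 7] gives [3, 3, 5, 2, 3, 1, 2, 1]; set D = diag(3, 3, 5, 2, 3, 1, 2, 1) and form L = D - A. L is symmetric positive semidefinite, so every eigenvalue is real and nonnegative. The eigenvalues sum to 20, which equals trace(L) = 2|E|.

[0, 0.5977, 1, 1.4281, 2.7898, 3.5619, 4.3854, 6.2371]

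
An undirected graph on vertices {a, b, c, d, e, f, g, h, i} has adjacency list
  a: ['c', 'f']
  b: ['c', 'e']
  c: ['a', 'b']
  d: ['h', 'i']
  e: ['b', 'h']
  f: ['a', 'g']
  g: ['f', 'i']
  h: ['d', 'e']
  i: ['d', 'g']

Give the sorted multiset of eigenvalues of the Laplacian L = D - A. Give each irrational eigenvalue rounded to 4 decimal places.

With the vertex order [a, b, c, d, e, f, g, h, i], the degrees are [2, 2, 2, 2, 2, 2, 2, 2, 2], giving D = diag(2, 2, 2, 2, 2, 2, 2, 2, 2) and L = D - A. The multiplicity of 0 as a Laplacian eigenvalue equals the number of connected components. The single zero eigenvalue shows the graph is connected.

[0, 0.4679, 0.4679, 1.6527, 1.6527, 3, 3, 3.8794, 3.8794]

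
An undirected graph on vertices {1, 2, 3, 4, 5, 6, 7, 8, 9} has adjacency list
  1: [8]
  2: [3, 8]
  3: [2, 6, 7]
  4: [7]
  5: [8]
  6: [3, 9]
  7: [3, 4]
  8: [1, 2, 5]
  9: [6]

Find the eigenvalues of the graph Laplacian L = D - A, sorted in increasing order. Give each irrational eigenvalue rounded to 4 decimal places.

Each diagonal entry of L is the vertex degree and each off-diagonal entry is -1 where an edge is present, 0 otherwise; in the order [1, 2, 3, 4, 5, 6, 7, 8, 9] the diagonal is [1, 2, 3, 1, 1, 2, 2, 3, 1]. Since every row of L sums to 0, the all-ones vector is in the kernel and 0 is an eigenvalue. The single zero eigenvalue shows the graph is connected.

[0, 0.1953, 0.3820, 1, 1.2108, 2.1449, 2.6180, 3.9064, 4.5426]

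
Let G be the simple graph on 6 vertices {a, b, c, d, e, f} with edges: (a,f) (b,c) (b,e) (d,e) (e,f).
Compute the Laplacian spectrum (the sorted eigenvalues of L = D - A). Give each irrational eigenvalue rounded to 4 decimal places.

[0, 0.3820, 0.6972, 2, 2.6180, 4.3028]

Reading degrees in the order [a, b, c, d, e, f] gives [1, 2, 1, 1, 3, 2]; set D = diag(1, 2, 1, 1, 3, 2) and form L = D - A. Diagonalising L (or applying a numerical eigensolver to the 6x6 matrix) gives the spectrum above.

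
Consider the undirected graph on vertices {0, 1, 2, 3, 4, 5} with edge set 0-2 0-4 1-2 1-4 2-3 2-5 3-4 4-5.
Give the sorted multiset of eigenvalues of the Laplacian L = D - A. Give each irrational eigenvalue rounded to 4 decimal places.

With the vertex order [0, 1, 2, 3, 4, 5], the degrees are [2, 2, 4, 2, 4, 2], giving D = diag(2, 2, 4, 2, 4, 2) and L = D - A. The multiplicity of 0 as a Laplacian eigenvalue equals the number of connected components. The single zero eigenvalue shows the graph is connected.

[0, 2, 2, 2, 4, 6]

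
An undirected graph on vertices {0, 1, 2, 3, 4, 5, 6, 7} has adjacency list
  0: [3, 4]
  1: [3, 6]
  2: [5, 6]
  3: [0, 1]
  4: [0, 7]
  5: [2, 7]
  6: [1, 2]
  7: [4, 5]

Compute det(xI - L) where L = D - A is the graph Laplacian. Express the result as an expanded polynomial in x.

x^8 - 16x^7 + 104x^6 - 352x^5 + 660x^4 - 672x^3 + 336x^2 - 64x

With the vertex order [0, 1, 2, 3, 4, 5, 6, 7], the degrees are [2, 2, 2, 2, 2, 2, 2, 2], giving D = diag(2, 2, 2, 2, 2, 2, 2, 2) and L = D - A. L has integer entries, so p(x) = det(xI - L) has integer coefficients. Expanding the determinant yields x^8 - 16x^7 + 104x^6 - 352x^5 + 660x^4 - 672x^3 + 336x^2 - 64x. The constant term is 0 because L is singular (the all-ones vector lies in its kernel). There is one zero in the spectrum, matching the 1 component.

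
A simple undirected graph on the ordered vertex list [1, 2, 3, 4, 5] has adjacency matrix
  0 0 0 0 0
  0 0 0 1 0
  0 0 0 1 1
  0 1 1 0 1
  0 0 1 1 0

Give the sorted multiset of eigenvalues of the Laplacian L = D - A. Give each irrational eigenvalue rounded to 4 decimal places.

[0, 0, 1, 3, 4]

Reading degrees in the order [1, 2, 3, 4, 5] gives [0, 1, 2, 3, 2]; set D = diag(0, 1, 2, 3, 2) and form L = D - A. Since every row of L sums to 0, the all-ones vector is in the kernel and 0 is an eigenvalue. The 2 zero eigenvalues correspond to the 2 connected components.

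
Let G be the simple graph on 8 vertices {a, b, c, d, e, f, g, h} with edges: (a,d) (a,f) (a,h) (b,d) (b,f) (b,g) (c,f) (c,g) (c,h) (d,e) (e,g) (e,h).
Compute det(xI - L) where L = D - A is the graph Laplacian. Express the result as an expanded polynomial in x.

x^8 - 24x^7 + 240x^6 - 1296x^5 + 4080x^4 - 7488x^3 + 7424x^2 - 3072x

With the vertex order [a, b, c, d, e, f, g, h], the degrees are [3, 3, 3, 3, 3, 3, 3, 3], giving D = diag(3, 3, 3, 3, 3, 3, 3, 3) and L = D - A. Computing det(xI - L) by cofactor expansion (or equivalently via sum-over-permutations) gives x^8 - 24x^7 + 240x^6 - 1296x^5 + 4080x^4 - 7488x^3 + 7424x^2 - 3072x. Since p(0) = det(-L) = 0, x divides p(x). The eigenvalues sum to 24, which equals trace(L) = 2|E|. There is one zero in the spectrum, matching the 1 component.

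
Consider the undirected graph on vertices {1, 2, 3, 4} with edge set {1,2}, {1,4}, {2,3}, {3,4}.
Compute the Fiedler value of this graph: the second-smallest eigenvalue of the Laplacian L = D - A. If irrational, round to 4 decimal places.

2

With the vertex order [1, 2, 3, 4], the degrees are [2, 2, 2, 2], giving D = diag(2, 2, 2, 2) and L = D - A. Computing the eigenvalues of L and sorting gives [0, 2, 2, 4]. The Fiedler value lambda_2 = 2 is strictly positive, so the graph is connected. There is one zero in the spectrum, matching the 1 component. By the matrix-tree theorem the graph has (1/4) * product of the nonzero eigenvalues = 4 spanning trees.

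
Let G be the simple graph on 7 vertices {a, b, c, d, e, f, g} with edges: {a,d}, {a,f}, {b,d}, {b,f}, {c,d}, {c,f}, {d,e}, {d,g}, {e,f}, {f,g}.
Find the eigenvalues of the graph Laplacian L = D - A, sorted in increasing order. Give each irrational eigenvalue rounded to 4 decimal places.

[0, 2, 2, 2, 2, 5, 7]

Each diagonal entry of L is the vertex degree and each off-diagonal entry is -1 where an edge is present, 0 otherwise; in the order [a, b, c, d, e, f, g] the diagonal is [2, 2, 2, 5, 2, 5, 2]. Since every row of L sums to 0, the all-ones vector is in the kernel and 0 is an eigenvalue. The single zero eigenvalue shows the graph is connected. By the matrix-tree theorem the graph has (1/7) * product of the nonzero eigenvalues = 80 spanning trees. The eigenvalues sum to 20, which equals trace(L) = 2|E|.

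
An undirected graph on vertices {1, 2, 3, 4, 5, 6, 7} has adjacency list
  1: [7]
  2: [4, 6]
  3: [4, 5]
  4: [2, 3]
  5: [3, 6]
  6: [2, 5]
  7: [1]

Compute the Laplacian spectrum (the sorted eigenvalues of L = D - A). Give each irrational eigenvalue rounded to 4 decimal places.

With the vertex order [1, 2, 3, 4, 5, 6, 7], the degrees are [1, 2, 2, 2, 2, 2, 1], giving D = diag(1, 2, 2, 2, 2, 2, 1) and L = D - A. Diagonalising L (or applying a numerical eigensolver to the 7x7 matrix) gives the spectrum above. The 2 zero eigenvalues correspond to the 2 connected components. The largest eigenvalue, 3.6180, is at most the vertex count 7.

[0, 0, 1.3820, 1.3820, 2, 3.6180, 3.6180]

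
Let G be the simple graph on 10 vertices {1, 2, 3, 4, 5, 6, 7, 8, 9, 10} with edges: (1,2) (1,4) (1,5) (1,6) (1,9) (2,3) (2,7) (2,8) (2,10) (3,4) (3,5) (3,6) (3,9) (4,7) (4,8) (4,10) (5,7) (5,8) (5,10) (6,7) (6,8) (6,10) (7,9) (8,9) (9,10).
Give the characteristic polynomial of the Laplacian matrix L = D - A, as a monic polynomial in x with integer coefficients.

With the vertex order [1, 2, 3, 4, 5, 6, 7, 8, 9, 10], the degrees are [5, 5, 5, 5, 5, 5, 5, 5, 5, 5], giving D = diag(5, 5, 5, 5, 5, 5, 5, 5, 5, 5) and L = D - A. The eigenvalues of L are [0, 5, 5, 5, 5, 5, 5, 5, 5, 10]; the characteristic polynomial is the product of (x - lambda_i), which multiplies out to x^10 - 50x^9 + 1100x^8 - 14000x^7 + 113750x^6 - 612500x^5 + 2187500x^4 - 5000000x^3 + 6640625x^2 - 3906250x. The coefficient of x^9 equals -trace(L) = -50, matching the sum of degrees. There is one zero in the spectrum, matching the 1 component. The largest eigenvalue, 10, is at most the vertex count 10.

x^10 - 50x^9 + 1100x^8 - 14000x^7 + 113750x^6 - 612500x^5 + 2187500x^4 - 5000000x^3 + 6640625x^2 - 3906250x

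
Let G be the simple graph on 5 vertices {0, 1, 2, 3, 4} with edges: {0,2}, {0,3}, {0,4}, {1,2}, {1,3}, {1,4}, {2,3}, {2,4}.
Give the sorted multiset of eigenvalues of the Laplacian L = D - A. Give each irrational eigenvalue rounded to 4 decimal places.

[0, 3, 3, 5, 5]

Each diagonal entry of L is the vertex degree and each off-diagonal entry is -1 where an edge is present, 0 otherwise; in the order [0, 1, 2, 3, 4] the diagonal is [3, 3, 4, 3, 3]. Since every row of L sums to 0, the all-ones vector is in the kernel and 0 is an eigenvalue. There is one zero in the spectrum, matching the 1 component.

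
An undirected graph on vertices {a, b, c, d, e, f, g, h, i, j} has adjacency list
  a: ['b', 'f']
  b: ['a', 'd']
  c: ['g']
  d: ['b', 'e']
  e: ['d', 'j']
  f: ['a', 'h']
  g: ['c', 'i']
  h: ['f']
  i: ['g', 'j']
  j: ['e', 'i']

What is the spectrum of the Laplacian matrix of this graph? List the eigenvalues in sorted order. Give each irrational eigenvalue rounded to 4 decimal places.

Reading degrees in the order [a, b, c, d, e, f, g, h, i, j] gives [2, 2, 1, 2, 2, 2, 2, 1, 2, 2]; set D = diag(2, 2, 1, 2, 2, 2, 2, 1, 2, 2) and form L = D - A. The multiplicity of 0 as a Laplacian eigenvalue equals the number of connected components. The single zero eigenvalue shows the graph is connected. The largest eigenvalue, 3.9021, is at most the vertex count 10. There is one zero in the spectrum, matching the 1 component.

[0, 0.0979, 0.3820, 0.8244, 1.3820, 2, 2.6180, 3.1756, 3.6180, 3.9021]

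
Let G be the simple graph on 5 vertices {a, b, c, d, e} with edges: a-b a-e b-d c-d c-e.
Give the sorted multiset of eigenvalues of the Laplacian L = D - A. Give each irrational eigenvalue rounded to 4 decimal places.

With the vertex order [a, b, c, d, e], the degrees are [2, 2, 2, 2, 2], giving D = diag(2, 2, 2, 2, 2) and L = D - A. L is symmetric positive semidefinite, so every eigenvalue is real and nonnegative. The single zero eigenvalue shows the graph is connected.

[0, 1.3820, 1.3820, 3.6180, 3.6180]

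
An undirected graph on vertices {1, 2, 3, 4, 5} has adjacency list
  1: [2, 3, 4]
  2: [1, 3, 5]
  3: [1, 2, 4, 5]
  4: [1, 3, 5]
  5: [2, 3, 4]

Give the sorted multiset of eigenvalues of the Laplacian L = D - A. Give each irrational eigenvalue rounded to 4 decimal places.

Reading degrees in the order [1, 2, 3, 4, 5] gives [3, 3, 4, 3, 3]; set D = diag(3, 3, 4, 3, 3) and form L = D - A. Diagonalising L (or applying a numerical eigensolver to the 5x5 matrix) gives the spectrum above. There is one zero in the spectrum, matching the 1 component.

[0, 3, 3, 5, 5]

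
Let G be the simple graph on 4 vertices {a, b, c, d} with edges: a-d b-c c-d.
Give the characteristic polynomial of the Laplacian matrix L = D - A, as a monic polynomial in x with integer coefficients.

x^4 - 6x^3 + 10x^2 - 4x

With the vertex order [a, b, c, d], the degrees are [1, 1, 2, 2], giving D = diag(1, 1, 2, 2) and L = D - A. L has integer entries, so p(x) = det(xI - L) has integer coefficients. Expanding the determinant yields x^4 - 6x^3 + 10x^2 - 4x. The constant term is 0 because L is singular (the all-ones vector lies in its kernel). The eigenvalues sum to 6, which equals trace(L) = 2|E|.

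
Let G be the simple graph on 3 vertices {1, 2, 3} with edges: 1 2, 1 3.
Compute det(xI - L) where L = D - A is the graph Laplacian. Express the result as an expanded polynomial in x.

x^3 - 4x^2 + 3x

Each diagonal entry of L is the vertex degree and each off-diagonal entry is -1 where an edge is present, 0 otherwise; in the order [1, 2, 3] the diagonal is [2, 1, 1]. L has integer entries, so p(x) = det(xI - L) has integer coefficients. Expanding the determinant yields x^3 - 4x^2 + 3x. The coefficient of x^2 equals -trace(L) = -4, matching the sum of degrees. By the matrix-tree theorem the graph has (1/3) * product of the nonzero eigenvalues = 1 spanning tree.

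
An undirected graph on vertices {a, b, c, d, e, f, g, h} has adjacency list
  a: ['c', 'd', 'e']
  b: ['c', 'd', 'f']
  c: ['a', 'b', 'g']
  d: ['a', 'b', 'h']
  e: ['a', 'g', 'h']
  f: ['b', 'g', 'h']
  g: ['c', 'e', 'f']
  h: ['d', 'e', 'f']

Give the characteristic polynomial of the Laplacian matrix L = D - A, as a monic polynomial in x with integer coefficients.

x^8 - 24x^7 + 240x^6 - 1296x^5 + 4080x^4 - 7488x^3 + 7424x^2 - 3072x

With the vertex order [a, b, c, d, e, f, g, h], the degrees are [3, 3, 3, 3, 3, 3, 3, 3], giving D = diag(3, 3, 3, 3, 3, 3, 3, 3) and L = D - A. Computing det(xI - L) by cofactor expansion (or equivalently via sum-over-permutations) gives x^8 - 24x^7 + 240x^6 - 1296x^5 + 4080x^4 - 7488x^3 + 7424x^2 - 3072x. The coefficient of x^7 equals -trace(L) = -24, matching the sum of degrees. The eigenvalues sum to 24, which equals trace(L) = 2|E|.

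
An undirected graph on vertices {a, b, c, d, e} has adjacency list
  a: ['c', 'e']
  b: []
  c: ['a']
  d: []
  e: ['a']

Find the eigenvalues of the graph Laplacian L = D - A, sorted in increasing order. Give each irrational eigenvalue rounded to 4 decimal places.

With the vertex order [a, b, c, d, e], the degrees are [2, 0, 1, 0, 1], giving D = diag(2, 0, 1, 0, 1) and L = D - A. Diagonalising L (or applying a numerical eigensolver to the 5x5 matrix) gives the spectrum above. The 3 zero eigenvalues correspond to the 3 connected components.

[0, 0, 0, 1, 3]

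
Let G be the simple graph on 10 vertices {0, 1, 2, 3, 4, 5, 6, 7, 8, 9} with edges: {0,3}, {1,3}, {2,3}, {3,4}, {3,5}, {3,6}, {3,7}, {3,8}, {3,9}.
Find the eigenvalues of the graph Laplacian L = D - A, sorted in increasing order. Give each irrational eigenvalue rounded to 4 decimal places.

Each diagonal entry of L is the vertex degree and each off-diagonal entry is -1 where an edge is present, 0 otherwise; in the order [0, 1, 2, 3, 4, 5, 6, 7, 8, 9] the diagonal is [1, 1, 1, 9, 1, 1, 1, 1, 1, 1]. L is symmetric positive semidefinite, so every eigenvalue is real and nonnegative. The single zero eigenvalue shows the graph is connected. There is one zero in the spectrum, matching the 1 component. By the matrix-tree theorem the graph has (1/10) * product of the nonzero eigenvalues = 1 spanning tree.

[0, 1, 1, 1, 1, 1, 1, 1, 1, 10]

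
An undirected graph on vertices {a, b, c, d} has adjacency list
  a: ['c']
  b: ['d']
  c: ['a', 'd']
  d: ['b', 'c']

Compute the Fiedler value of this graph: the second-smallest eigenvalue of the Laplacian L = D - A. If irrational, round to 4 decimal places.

With the vertex order [a, b, c, d], the degrees are [1, 1, 2, 2], giving D = diag(1, 1, 2, 2) and L = D - A. The smallest Laplacian eigenvalue is always 0. The next one, lambda_2 = 0.5858, measures how hard the graph is to disconnect: larger values mean better connectivity. The largest eigenvalue, 3.4142, is at most the vertex count 4.

0.5858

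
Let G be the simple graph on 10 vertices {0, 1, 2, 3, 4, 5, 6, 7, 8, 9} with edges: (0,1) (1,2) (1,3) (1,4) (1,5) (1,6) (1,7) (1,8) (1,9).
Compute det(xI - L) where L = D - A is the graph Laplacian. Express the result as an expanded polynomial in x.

Reading degrees in the order [0, 1, 2, 3, 4, 5, 6, 7, 8, 9] gives [1, 9, 1, 1, 1, 1, 1, 1, 1, 1]; set D = diag(1, 9, 1, 1, 1, 1, 1, 1, 1, 1) and form L = D - A. L has integer entries, so p(x) = det(xI - L) has integer coefficients. Expanding the determinant yields x^10 - 18x^9 + 108x^8 - 336x^7 + 630x^6 - 756x^5 + 588x^4 - 288x^3 + 81x^2 - 10x. The constant term is 0 because L is singular (the all-ones vector lies in its kernel). There is one zero in the spectrum, matching the 1 component.

x^10 - 18x^9 + 108x^8 - 336x^7 + 630x^6 - 756x^5 + 588x^4 - 288x^3 + 81x^2 - 10x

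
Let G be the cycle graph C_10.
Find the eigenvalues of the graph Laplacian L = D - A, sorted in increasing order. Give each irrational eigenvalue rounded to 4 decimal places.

[0, 0.3820, 0.3820, 1.3820, 1.3820, 2.6180, 2.6180, 3.6180, 3.6180, 4]

The graph has 10 vertices and degree multiset [2, 2, 2, 2, 2, 2, 2, 2, 2, 2]; D is the diagonal matrix of degrees and L = D - A. Diagonalising L (or applying a numerical eigensolver to the 10x10 matrix) gives the spectrum above. The single zero eigenvalue shows the graph is connected.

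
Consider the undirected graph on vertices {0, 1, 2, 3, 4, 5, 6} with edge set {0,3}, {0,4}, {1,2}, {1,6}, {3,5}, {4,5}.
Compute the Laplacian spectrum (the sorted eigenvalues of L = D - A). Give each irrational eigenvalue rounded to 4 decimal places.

Each diagonal entry of L is the vertex degree and each off-diagonal entry is -1 where an edge is present, 0 otherwise; in the order [0, 1, 2, 3, 4, 5, 6] the diagonal is [2, 2, 1, 2, 2, 2, 1]. The multiplicity of 0 as a Laplacian eigenvalue equals the number of connected components. The 2 zero eigenvalues correspond to the 2 connected components. The eigenvalues sum to 12, which equals trace(L) = 2|E|. The largest eigenvalue, 4, is at most the vertex count 7.

[0, 0, 1, 2, 2, 3, 4]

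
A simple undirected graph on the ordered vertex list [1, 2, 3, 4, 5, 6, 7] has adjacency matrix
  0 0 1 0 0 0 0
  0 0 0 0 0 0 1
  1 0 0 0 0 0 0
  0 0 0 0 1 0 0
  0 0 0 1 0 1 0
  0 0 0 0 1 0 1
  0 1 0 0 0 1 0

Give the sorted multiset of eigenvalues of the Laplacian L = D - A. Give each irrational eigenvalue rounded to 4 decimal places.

[0, 0, 0.3820, 1.3820, 2, 2.6180, 3.6180]

Reading degrees in the order [1, 2, 3, 4, 5, 6, 7] gives [1, 1, 1, 1, 2, 2, 2]; set D = diag(1, 1, 1, 1, 2, 2, 2) and form L = D - A. Diagonalising L (or applying a numerical eigensolver to the 7x7 matrix) gives the spectrum above. The 2 zero eigenvalues correspond to the 2 connected components. The eigenvalues sum to 10, which equals trace(L) = 2|E|.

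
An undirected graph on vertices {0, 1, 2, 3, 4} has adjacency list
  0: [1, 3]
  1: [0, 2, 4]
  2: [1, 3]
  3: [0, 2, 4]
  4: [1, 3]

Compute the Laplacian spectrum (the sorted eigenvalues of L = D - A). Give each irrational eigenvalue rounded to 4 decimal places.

Each diagonal entry of L is the vertex degree and each off-diagonal entry is -1 where an edge is present, 0 otherwise; in the order [0, 1, 2, 3, 4] the diagonal is [2, 3, 2, 3, 2]. Diagonalising L (or applying a numerical eigensolver to the 5x5 matrix) gives the spectrum above. By the matrix-tree theorem the graph has (1/5) * product of the nonzero eigenvalues = 12 spanning trees.

[0, 2, 2, 3, 5]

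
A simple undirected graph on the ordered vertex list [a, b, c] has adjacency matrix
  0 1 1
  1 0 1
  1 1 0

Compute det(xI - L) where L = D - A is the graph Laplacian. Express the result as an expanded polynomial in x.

x^3 - 6x^2 + 9x

Reading degrees in the order [a, b, c] gives [2, 2, 2]; set D = diag(2, 2, 2) and form L = D - A. The eigenvalues of L are [0, 3, 3]; the characteristic polynomial is the product of (x - lambda_i), which multiplies out to x^3 - 6x^2 + 9x. The constant term is 0 because L is singular (the all-ones vector lies in its kernel). The largest eigenvalue, 3, is at most the vertex count 3.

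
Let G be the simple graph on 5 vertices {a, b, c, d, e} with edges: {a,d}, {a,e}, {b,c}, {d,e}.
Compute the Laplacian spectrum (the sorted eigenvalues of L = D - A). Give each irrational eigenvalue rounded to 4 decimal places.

Each diagonal entry of L is the vertex degree and each off-diagonal entry is -1 where an edge is present, 0 otherwise; in the order [a, b, c, d, e] the diagonal is [2, 1, 1, 2, 2]. The multiplicity of 0 as a Laplacian eigenvalue equals the number of connected components. The 2 zero eigenvalues correspond to the 2 connected components. The largest eigenvalue, 3, is at most the vertex count 5. The eigenvalues sum to 8, which equals trace(L) = 2|E|.

[0, 0, 2, 3, 3]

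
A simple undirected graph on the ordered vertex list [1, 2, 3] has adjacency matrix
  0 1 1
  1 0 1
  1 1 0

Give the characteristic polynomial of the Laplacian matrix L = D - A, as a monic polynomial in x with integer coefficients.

x^3 - 6x^2 + 9x

With the vertex order [1, 2, 3], the degrees are [2, 2, 2], giving D = diag(2, 2, 2) and L = D - A. L has integer entries, so p(x) = det(xI - L) has integer coefficients. Expanding the determinant yields x^3 - 6x^2 + 9x. The coefficient of x^2 equals -trace(L) = -6, matching the sum of degrees. By the matrix-tree theorem the graph has (1/3) * product of the nonzero eigenvalues = 3 spanning trees. There is one zero in the spectrum, matching the 1 component.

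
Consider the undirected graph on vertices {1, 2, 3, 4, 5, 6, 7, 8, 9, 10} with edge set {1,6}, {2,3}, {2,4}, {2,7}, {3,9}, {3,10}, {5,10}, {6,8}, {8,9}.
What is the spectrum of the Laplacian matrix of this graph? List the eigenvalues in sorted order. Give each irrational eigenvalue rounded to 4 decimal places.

[0, 0.1566, 0.3280, 0.8452, 1, 1.7534, 2.4520, 3.1820, 3.5756, 4.7070]

With the vertex order [1, 2, 3, 4, 5, 6, 7, 8, 9, 10], the degrees are [1, 3, 3, 1, 1, 2, 1, 2, 2, 2], giving D = diag(1, 3, 3, 1, 1, 2, 1, 2, 2, 2) and L = D - A. Since every row of L sums to 0, the all-ones vector is in the kernel and 0 is an eigenvalue. The single zero eigenvalue shows the graph is connected. The largest eigenvalue, 4.7070, is at most the vertex count 10. The eigenvalues sum to 18, which equals trace(L) = 2|E|.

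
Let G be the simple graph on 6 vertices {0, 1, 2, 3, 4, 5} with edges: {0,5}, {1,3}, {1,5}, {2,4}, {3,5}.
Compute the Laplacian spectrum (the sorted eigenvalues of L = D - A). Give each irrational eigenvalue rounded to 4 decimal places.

[0, 0, 1, 2, 3, 4]

Each diagonal entry of L is the vertex degree and each off-diagonal entry is -1 where an edge is present, 0 otherwise; in the order [0, 1, 2, 3, 4, 5] the diagonal is [1, 2, 1, 2, 1, 3]. L is symmetric positive semidefinite, so every eigenvalue is real and nonnegative. The 2 zero eigenvalues correspond to the 2 connected components. The eigenvalues sum to 10, which equals trace(L) = 2|E|.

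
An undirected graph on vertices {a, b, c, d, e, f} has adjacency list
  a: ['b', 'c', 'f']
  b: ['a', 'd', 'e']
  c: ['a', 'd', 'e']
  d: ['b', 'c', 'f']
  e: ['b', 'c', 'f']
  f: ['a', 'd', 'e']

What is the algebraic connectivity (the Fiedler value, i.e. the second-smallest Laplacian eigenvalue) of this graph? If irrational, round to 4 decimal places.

3

With the vertex order [a, b, c, d, e, f], the degrees are [3, 3, 3, 3, 3, 3], giving D = diag(3, 3, 3, 3, 3, 3) and L = D - A. The smallest Laplacian eigenvalue is always 0. The next one, lambda_2 = 3, measures how hard the graph is to disconnect: larger values mean better connectivity.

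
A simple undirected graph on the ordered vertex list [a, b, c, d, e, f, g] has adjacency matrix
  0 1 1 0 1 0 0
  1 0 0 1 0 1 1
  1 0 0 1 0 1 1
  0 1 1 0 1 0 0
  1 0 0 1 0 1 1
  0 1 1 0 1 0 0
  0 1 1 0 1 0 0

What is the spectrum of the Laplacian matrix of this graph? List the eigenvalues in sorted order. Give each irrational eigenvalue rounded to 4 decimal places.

Reading degrees in the order [a, b, c, d, e, f, g] gives [3, 4, 4, 3, 4, 3, 3]; set D = diag(3, 4, 4, 3, 4, 3, 3) and form L = D - A. Diagonalising L (or applying a numerical eigensolver to the 7x7 matrix) gives the spectrum above. The single zero eigenvalue shows the graph is connected. The largest eigenvalue, 7, is at most the vertex count 7.

[0, 3, 3, 3, 4, 4, 7]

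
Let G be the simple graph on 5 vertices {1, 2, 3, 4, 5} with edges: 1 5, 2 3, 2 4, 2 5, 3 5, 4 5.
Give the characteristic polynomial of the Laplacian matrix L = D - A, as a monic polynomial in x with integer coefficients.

With the vertex order [1, 2, 3, 4, 5], the degrees are [1, 3, 2, 2, 4], giving D = diag(1, 3, 2, 2, 4) and L = D - A. The eigenvalues of L are [0, 1, 2, 4, 5]; the characteristic polynomial is the product of (x - lambda_i), which multiplies out to x^5 - 12x^4 + 49x^3 - 78x^2 + 40x. The coefficient of x^4 equals -trace(L) = -12, matching the sum of degrees. By the matrix-tree theorem the graph has (1/5) * product of the nonzero eigenvalues = 8 spanning trees.

x^5 - 12x^4 + 49x^3 - 78x^2 + 40x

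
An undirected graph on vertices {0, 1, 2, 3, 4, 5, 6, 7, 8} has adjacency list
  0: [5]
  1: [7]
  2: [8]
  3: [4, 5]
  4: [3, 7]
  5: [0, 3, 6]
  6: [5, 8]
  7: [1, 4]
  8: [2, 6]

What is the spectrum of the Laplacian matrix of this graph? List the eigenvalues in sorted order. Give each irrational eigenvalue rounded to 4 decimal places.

[0, 0.1506, 0.4266, 1, 1.4229, 2.1724, 3, 3.4576, 4.3699]

Each diagonal entry of L is the vertex degree and each off-diagonal entry is -1 where an edge is present, 0 otherwise; in the order [0, 1, 2, 3, 4, 5, 6, 7, 8] the diagonal is [1, 1, 1, 2, 2, 3, 2, 2, 2]. L is symmetric positive semidefinite, so every eigenvalue is real and nonnegative. The single zero eigenvalue shows the graph is connected. By the matrix-tree theorem the graph has (1/9) * product of the nonzero eigenvalues = 1 spanning tree.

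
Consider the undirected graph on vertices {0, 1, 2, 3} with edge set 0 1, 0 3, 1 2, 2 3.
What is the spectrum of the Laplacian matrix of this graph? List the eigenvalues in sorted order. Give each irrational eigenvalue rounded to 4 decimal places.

With the vertex order [0, 1, 2, 3], the degrees are [2, 2, 2, 2], giving D = diag(2, 2, 2, 2) and L = D - A. L is symmetric positive semidefinite, so every eigenvalue is real and nonnegative. By the matrix-tree theorem the graph has (1/4) * product of the nonzero eigenvalues = 4 spanning trees. There is one zero in the spectrum, matching the 1 component.

[0, 2, 2, 4]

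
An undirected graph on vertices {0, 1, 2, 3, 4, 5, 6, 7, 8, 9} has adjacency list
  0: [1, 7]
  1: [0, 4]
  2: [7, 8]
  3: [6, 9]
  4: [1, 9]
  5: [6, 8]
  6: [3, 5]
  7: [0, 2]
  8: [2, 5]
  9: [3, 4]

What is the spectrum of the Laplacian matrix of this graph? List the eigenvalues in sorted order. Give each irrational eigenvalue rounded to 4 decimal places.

Reading degrees in the order [0, 1, 2, 3, 4, 5, 6, 7, 8, 9] gives [2, 2, 2, 2, 2, 2, 2, 2, 2, 2]; set D = diag(2, 2, 2, 2, 2, 2, 2, 2, 2, 2) and form L = D - A. Since every row of L sums to 0, the all-ones vector is in the kernel and 0 is an eigenvalue. The single zero eigenvalue shows the graph is connected. The largest eigenvalue, 4, is at most the vertex count 10. The eigenvalues sum to 20, which equals trace(L) = 2|E|.

[0, 0.3820, 0.3820, 1.3820, 1.3820, 2.6180, 2.6180, 3.6180, 3.6180, 4]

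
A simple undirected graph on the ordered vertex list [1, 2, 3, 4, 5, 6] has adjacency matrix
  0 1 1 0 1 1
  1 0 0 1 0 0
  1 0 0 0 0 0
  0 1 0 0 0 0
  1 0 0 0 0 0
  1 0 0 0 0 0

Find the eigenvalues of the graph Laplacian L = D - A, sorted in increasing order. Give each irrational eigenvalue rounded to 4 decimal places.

With the vertex order [1, 2, 3, 4, 5, 6], the degrees are [4, 2, 1, 1, 1, 1], giving D = diag(4, 2, 1, 1, 1, 1) and L = D - A. Since every row of L sums to 0, the all-ones vector is in the kernel and 0 is an eigenvalue.

[0, 0.4859, 1, 1, 2.4280, 5.0861]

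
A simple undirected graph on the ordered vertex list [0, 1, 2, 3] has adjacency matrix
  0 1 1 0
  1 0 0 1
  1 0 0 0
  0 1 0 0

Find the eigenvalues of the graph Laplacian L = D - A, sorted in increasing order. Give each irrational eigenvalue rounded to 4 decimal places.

Each diagonal entry of L is the vertex degree and each off-diagonal entry is -1 where an edge is present, 0 otherwise; in the order [0, 1, 2, 3] the diagonal is [2, 2, 1, 1]. The multiplicity of 0 as a Laplacian eigenvalue equals the number of connected components. There is one zero in the spectrum, matching the 1 component. The eigenvalues sum to 6, which equals trace(L) = 2|E|.

[0, 0.5858, 2, 3.4142]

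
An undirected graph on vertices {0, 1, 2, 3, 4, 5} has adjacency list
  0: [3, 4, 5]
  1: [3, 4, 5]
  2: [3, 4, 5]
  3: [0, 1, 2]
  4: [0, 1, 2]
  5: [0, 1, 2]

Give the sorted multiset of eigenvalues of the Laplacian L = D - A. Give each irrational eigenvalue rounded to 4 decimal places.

[0, 3, 3, 3, 3, 6]

Each diagonal entry of L is the vertex degree and each off-diagonal entry is -1 where an edge is present, 0 otherwise; in the order [0, 1, 2, 3, 4, 5] the diagonal is [3, 3, 3, 3, 3, 3]. Diagonalising L (or applying a numerical eigensolver to the 6x6 matrix) gives the spectrum above. The eigenvalues sum to 18, which equals trace(L) = 2|E|. By the matrix-tree theorem the graph has (1/6) * product of the nonzero eigenvalues = 81 spanning trees.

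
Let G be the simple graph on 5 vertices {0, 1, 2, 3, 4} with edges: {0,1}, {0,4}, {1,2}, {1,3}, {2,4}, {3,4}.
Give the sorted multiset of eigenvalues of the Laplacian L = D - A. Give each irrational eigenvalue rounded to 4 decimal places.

With the vertex order [0, 1, 2, 3, 4], the degrees are [2, 3, 2, 2, 3], giving D = diag(2, 3, 2, 2, 3) and L = D - A. Since every row of L sums to 0, the all-ones vector is in the kernel and 0 is an eigenvalue. The single zero eigenvalue shows the graph is connected. There is one zero in the spectrum, matching the 1 component.

[0, 2, 2, 3, 5]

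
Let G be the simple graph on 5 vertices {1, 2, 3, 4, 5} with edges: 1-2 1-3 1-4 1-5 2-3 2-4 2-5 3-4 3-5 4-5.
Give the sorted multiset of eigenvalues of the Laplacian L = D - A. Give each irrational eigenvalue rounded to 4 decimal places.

With the vertex order [1, 2, 3, 4, 5], the degrees are [4, 4, 4, 4, 4], giving D = diag(4, 4, 4, 4, 4) and L = D - A. Since every row of L sums to 0, the all-ones vector is in the kernel and 0 is an eigenvalue. There is one zero in the spectrum, matching the 1 component.

[0, 5, 5, 5, 5]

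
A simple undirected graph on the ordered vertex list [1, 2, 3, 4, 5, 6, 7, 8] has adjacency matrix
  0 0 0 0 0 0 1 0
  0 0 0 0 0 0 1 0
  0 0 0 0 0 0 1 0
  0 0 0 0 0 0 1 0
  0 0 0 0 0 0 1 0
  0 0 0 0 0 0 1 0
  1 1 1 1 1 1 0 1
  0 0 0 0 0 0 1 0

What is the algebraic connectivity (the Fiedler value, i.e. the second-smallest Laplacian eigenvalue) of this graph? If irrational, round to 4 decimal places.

With the vertex order [1, 2, 3, 4, 5, 6, 7, 8], the degrees are [1, 1, 1, 1, 1, 1, 7, 1], giving D = diag(1, 1, 1, 1, 1, 1, 7, 1) and L = D - A. The sorted Laplacian eigenvalues are [0, 1, 1, 1, 1, 1, 1, 8]; the algebraic connectivity is the second entry, 1. There is one zero in the spectrum, matching the 1 component.

1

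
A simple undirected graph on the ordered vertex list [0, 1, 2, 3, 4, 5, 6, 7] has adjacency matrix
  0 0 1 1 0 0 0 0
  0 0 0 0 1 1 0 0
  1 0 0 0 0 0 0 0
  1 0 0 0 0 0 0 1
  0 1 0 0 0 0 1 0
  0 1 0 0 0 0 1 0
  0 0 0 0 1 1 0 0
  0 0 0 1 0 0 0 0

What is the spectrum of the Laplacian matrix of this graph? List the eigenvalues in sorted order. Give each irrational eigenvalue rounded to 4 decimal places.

[0, 0, 0.5858, 2, 2, 2, 3.4142, 4]

With the vertex order [0, 1, 2, 3, 4, 5, 6, 7], the degrees are [2, 2, 1, 2, 2, 2, 2, 1], giving D = diag(2, 2, 1, 2, 2, 2, 2, 1) and L = D - A. Diagonalising L (or applying a numerical eigensolver to the 8x8 matrix) gives the spectrum above. The 2 zero eigenvalues correspond to the 2 connected components. The largest eigenvalue, 4, is at most the vertex count 8. The eigenvalues sum to 14, which equals trace(L) = 2|E|.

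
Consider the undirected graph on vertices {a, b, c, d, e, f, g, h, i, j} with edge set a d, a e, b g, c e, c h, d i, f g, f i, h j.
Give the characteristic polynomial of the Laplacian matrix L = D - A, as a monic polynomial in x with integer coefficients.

Reading degrees in the order [a, b, c, d, e, f, g, h, i, j] gives [2, 1, 2, 2, 2, 2, 2, 2, 2, 1]; set D = diag(2, 1, 2, 2, 2, 2, 2, 2, 2, 1) and form L = D - A. L has integer entries, so p(x) = det(xI - L) has integer coefficients. Expanding the determinant yields x^10 - 18x^9 + 136x^8 - 560x^7 + 1365x^6 - 2002x^5 + 1716x^4 - 792x^3 + 165x^2 - 10x. Since p(0) = det(-L) = 0, x divides p(x). There is one zero in the spectrum, matching the 1 component. By the matrix-tree theorem the graph has (1/10) * product of the nonzero eigenvalues = 1 spanning tree.

x^10 - 18x^9 + 136x^8 - 560x^7 + 1365x^6 - 2002x^5 + 1716x^4 - 792x^3 + 165x^2 - 10x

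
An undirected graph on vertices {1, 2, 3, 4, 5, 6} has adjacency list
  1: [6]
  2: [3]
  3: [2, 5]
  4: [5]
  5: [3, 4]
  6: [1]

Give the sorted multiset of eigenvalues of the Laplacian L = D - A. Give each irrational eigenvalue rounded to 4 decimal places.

[0, 0, 0.5858, 2, 2, 3.4142]

Reading degrees in the order [1, 2, 3, 4, 5, 6] gives [1, 1, 2, 1, 2, 1]; set D = diag(1, 1, 2, 1, 2, 1) and form L = D - A. Since every row of L sums to 0, the all-ones vector is in the kernel and 0 is an eigenvalue. The 2 zero eigenvalues correspond to the 2 connected components. The largest eigenvalue, 3.4142, is at most the vertex count 6. The eigenvalues sum to 8, which equals trace(L) = 2|E|.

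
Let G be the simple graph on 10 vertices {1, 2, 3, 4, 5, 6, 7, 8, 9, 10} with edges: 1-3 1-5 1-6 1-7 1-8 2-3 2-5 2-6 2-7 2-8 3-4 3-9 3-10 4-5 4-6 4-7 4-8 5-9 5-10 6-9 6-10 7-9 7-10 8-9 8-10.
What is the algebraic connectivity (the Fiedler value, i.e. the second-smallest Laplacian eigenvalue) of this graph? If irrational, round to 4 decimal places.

Each diagonal entry of L is the vertex degree and each off-diagonal entry is -1 where an edge is present, 0 otherwise; in the order [1, 2, 3, 4, 5, 6, 7, 8, 9, 10] the diagonal is [5, 5, 5, 5, 5, 5, 5, 5, 5, 5]. The sorted Laplacian eigenvalues are [0, 5, 5, 5, 5, 5, 5, 5, 5, 10]; the algebraic connectivity is the second entry, 5. There is one zero in the spectrum, matching the 1 component. The largest eigenvalue, 10, is at most the vertex count 10.

5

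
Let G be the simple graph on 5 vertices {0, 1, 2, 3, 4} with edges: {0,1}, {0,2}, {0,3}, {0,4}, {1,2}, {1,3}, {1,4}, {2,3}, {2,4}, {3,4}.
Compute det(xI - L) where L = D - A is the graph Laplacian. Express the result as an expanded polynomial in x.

Each diagonal entry of L is the vertex degree and each off-diagonal entry is -1 where an edge is present, 0 otherwise; in the order [0, 1, 2, 3, 4] the diagonal is [4, 4, 4, 4, 4]. Computing det(xI - L) by cofactor expansion (or equivalently via sum-over-permutations) gives x^5 - 20x^4 + 150x^3 - 500x^2 + 625x. The constant term is 0 because L is singular (the all-ones vector lies in its kernel). There is one zero in the spectrum, matching the 1 component. The largest eigenvalue, 5, is at most the vertex count 5.

x^5 - 20x^4 + 150x^3 - 500x^2 + 625x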